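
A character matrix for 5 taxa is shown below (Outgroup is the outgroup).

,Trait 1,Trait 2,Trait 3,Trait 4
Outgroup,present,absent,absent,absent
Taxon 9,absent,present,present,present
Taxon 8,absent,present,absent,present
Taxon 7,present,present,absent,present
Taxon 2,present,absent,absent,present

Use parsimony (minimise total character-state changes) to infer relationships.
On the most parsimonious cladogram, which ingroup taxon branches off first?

Taxon 2

Character polarity is set by the outgroup: the derived state is whichever differs from the outgroup's state, so for Trait 1 the derived state is 'absent', and for the remaining characters it is 'present'.
Trait 1 (derived state 'absent') is shared by Taxon 8 and Taxon 9 — a synapomorphy uniting that clade.
Trait 2 (derived state 'present') is shared by Taxon 7, Taxon 8, and Taxon 9 — a synapomorphy uniting that clade.
Trait 3: derived state 'present' in Taxon 9 only — an autapomorphy, so it tells us nothing about relationships among taxa.
All ingroup taxa share the derived state 'present' for Trait 4; it defines the ingroup but does not resolve relationships within it.
Most parsimonious ingroup topology: (((Taxon 9,Taxon 8),Taxon 7),Taxon 2).
Taxon 2 is sister to the clade containing all other ingroup taxa, so it is the earliest-diverging (most basal) ingroup lineage.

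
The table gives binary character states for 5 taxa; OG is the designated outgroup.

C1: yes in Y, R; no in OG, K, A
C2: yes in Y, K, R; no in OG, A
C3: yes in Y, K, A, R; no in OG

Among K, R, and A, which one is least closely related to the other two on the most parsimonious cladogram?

The outgroup has state 'no' for every character, so 'yes' is the derived state throughout.
C1: derived state 'yes' in R and Y only — synapomorphy for {R, Y}.
Only K, R, and Y show the derived state 'yes' for C2, supporting them as a clade.
All ingroup taxa share the derived state 'yes' for C3; it defines the ingroup but does not resolve relationships within it.
Most parsimonious ingroup topology: (((Y,R),K),A).
R and K share a more recent common ancestor with each other than either does with A, so A is the least closely related of the three.

A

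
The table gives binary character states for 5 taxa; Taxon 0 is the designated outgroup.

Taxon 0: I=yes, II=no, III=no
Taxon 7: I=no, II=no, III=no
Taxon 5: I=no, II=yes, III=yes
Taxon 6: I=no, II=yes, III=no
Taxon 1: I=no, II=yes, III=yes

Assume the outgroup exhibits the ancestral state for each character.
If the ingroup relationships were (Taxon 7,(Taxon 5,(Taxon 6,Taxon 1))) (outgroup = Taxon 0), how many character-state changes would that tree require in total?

4

Map each character onto (Taxon 7,(Taxon 5,(Taxon 6,Taxon 1))) (rooted by Taxon 0) and count the minimum state changes it requires (Fitch parsimony):
I: 1; II: 1; III: 2.
Total tree length = 4.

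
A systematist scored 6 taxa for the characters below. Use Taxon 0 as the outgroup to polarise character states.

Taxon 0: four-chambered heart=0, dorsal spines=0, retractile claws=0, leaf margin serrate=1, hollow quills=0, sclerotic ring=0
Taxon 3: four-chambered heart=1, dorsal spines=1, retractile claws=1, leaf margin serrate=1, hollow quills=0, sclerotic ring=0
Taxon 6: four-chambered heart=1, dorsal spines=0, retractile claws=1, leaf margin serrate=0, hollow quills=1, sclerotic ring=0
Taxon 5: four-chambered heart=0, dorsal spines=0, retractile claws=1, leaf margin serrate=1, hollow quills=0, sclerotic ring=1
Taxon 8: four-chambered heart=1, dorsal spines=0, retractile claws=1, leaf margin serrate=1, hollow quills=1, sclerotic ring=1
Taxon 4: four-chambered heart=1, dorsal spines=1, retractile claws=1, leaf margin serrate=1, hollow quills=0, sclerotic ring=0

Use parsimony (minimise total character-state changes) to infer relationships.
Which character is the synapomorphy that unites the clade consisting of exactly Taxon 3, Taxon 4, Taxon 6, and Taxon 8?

Character polarity is set by the outgroup: the derived state is whichever differs from the outgroup's state, so for leaf margin serrate the derived state is '0', and for the remaining characters it is '1'.
four-chambered heart (derived state '1') is shared by Taxon 3, Taxon 4, Taxon 6, and Taxon 8 — a synapomorphy uniting that clade.
dorsal spines (derived state '1') is shared by Taxon 3 and Taxon 4 — a synapomorphy uniting that clade.
All ingroup taxa share the derived state '1' for retractile claws; it defines the ingroup but does not resolve relationships within it.
leaf margin serrate: derived state '0' in Taxon 6 only — an autapomorphy, so it tells us nothing about relationships among taxa.
hollow quills (derived state '1') is shared by Taxon 6 and Taxon 8 — a synapomorphy uniting that clade.
sclerotic ring groups Taxon 5 and Taxon 8, which is incompatible with the clades supported by the remaining characters; treating it as convergent (homoplasy) costs fewer steps than any alternative tree.
Most parsimonious ingroup topology: (((Taxon 3,Taxon 4),(Taxon 6,Taxon 8)),Taxon 5).
The clade {Taxon 3, Taxon 4, Taxon 6, Taxon 8} is supported by four-chambered heart: its derived state '1' occurs in exactly those taxa and in no other taxon (including the outgroup).

four-chambered heart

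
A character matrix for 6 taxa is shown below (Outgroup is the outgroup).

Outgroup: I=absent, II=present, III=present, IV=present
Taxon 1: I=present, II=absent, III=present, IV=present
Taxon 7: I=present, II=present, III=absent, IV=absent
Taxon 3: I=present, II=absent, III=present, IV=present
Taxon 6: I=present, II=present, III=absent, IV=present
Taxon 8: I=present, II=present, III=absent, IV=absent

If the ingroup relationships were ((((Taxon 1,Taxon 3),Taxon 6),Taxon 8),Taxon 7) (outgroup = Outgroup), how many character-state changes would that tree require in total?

Map each character onto ((((Taxon 1,Taxon 3),Taxon 6),Taxon 8),Taxon 7) (rooted by Outgroup) and count the minimum state changes it requires (Fitch parsimony):
I: 1; II: 1; III: 2; IV: 2.
Total tree length = 6.

6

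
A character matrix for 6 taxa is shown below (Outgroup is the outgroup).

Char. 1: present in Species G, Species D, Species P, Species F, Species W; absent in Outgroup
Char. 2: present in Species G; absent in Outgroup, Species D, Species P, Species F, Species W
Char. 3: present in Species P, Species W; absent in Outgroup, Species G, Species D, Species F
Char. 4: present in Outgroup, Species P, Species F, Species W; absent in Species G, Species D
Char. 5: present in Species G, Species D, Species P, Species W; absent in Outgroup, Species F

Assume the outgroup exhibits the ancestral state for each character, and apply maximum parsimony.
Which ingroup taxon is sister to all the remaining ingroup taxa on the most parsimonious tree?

Character polarity is set by the outgroup: the derived state is whichever differs from the outgroup's state, so for Char. 4 the derived state is 'absent', and for the remaining characters it is 'present'.
All ingroup taxa share the derived state 'present' for Char. 1; it defines the ingroup but does not resolve relationships within it.
Char. 2 (derived state 'present') is unique to Species G (autapomorphy; uninformative for grouping).
Char. 3 (derived state 'present') is shared by Species P and Species W — a synapomorphy uniting that clade.
Only Species D and Species G show the derived state 'absent' for Char. 4, supporting them as a clade.
Char. 5: derived state 'present' in Species D, Species G, Species P, and Species W only — synapomorphy for {Species D, Species G, Species P, Species W}.
Most parsimonious ingroup topology: (((Species G,Species D),(Species P,Species W)),Species F).
Species F is sister to the clade containing all other ingroup taxa, so it is the earliest-diverging (most basal) ingroup lineage.

Species F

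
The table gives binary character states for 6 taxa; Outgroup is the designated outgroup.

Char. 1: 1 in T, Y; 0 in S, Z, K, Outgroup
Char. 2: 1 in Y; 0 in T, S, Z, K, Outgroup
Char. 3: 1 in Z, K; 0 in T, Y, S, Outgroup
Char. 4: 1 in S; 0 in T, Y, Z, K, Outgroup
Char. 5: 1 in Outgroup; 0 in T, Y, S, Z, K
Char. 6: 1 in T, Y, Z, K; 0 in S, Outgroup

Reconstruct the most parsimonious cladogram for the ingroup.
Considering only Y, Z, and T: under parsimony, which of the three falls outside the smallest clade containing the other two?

Character polarity is set by the outgroup: the derived state is whichever differs from the outgroup's state, so for Char. 5 the derived state is '0', and for the remaining characters it is '1'.
Only T and Y show the derived state '1' for Char. 1, supporting them as a clade.
Char. 2: derived state '1' in Y only — an autapomorphy, so it tells us nothing about relationships among taxa.
Only K and Z show the derived state '1' for Char. 3, supporting them as a clade.
Char. 4 (derived state '1') is unique to S (autapomorphy; uninformative for grouping).
Char. 5 (derived state '0') is shared by all ingroup taxa — unites the whole ingroup.
Only K, T, Y, and Z show the derived state '1' for Char. 6, supporting them as a clade.
Most parsimonious ingroup topology: (S,((K,Z),(T,Y))).
Y and T share a more recent common ancestor with each other than either does with Z, so Z is the least closely related of the three.

Z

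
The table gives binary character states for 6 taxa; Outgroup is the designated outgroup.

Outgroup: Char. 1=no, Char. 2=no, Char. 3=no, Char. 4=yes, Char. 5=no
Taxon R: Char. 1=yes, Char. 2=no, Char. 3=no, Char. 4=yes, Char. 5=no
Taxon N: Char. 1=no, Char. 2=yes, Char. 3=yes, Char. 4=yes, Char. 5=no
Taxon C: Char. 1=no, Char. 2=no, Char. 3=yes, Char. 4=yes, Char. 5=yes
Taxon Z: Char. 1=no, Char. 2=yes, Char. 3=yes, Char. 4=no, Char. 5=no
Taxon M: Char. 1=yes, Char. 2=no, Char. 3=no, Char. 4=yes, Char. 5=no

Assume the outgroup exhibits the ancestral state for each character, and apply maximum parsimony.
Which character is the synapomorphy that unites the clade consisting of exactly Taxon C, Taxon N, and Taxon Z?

Character polarity is set by the outgroup: the derived state is whichever differs from the outgroup's state, so for Char. 4 the derived state is 'no', and for the remaining characters it is 'yes'.
Char. 1: derived state 'yes' in Taxon M and Taxon R only — synapomorphy for {Taxon M, Taxon R}.
Char. 2 (derived state 'yes') is shared by Taxon N and Taxon Z — a synapomorphy uniting that clade.
Char. 3 (derived state 'yes') is shared by Taxon C, Taxon N, and Taxon Z — a synapomorphy uniting that clade.
Char. 4: derived state 'no' in Taxon Z only — an autapomorphy, so it tells us nothing about relationships among taxa.
Char. 5 (derived state 'yes') is unique to Taxon C (autapomorphy; uninformative for grouping).
Most parsimonious ingroup topology: ((Taxon R,Taxon M),((Taxon N,Taxon Z),Taxon C)).
The clade {Taxon C, Taxon N, Taxon Z} is supported by Char. 3: its derived state 'yes' occurs in exactly those taxa and in no other taxon (including the outgroup).

Char. 3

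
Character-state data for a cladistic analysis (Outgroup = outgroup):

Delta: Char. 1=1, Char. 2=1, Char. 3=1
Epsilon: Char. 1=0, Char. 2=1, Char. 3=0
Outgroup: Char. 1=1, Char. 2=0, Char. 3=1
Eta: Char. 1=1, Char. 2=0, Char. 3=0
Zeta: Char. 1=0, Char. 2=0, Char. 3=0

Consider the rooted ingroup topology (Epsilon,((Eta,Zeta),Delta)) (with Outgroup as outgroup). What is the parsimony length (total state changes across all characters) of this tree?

Map each character onto (Epsilon,((Eta,Zeta),Delta)) (rooted by Outgroup) and count the minimum state changes it requires (Fitch parsimony):
Char. 1: 2; Char. 2: 2; Char. 3: 2.
Total tree length = 6.

6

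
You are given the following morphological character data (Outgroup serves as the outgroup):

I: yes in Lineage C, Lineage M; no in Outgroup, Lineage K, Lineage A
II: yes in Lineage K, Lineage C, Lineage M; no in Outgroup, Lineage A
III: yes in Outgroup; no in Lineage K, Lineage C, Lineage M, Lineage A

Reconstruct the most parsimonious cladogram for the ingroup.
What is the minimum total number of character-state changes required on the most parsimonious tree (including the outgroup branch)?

Character polarity is set by the outgroup: the derived state is whichever differs from the outgroup's state, so for III the derived state is 'no', and for the remaining characters it is 'yes'.
I: derived state 'yes' in Lineage C and Lineage M only — synapomorphy for {Lineage C, Lineage M}.
II (derived state 'yes') is shared by Lineage C, Lineage K, and Lineage M — a synapomorphy uniting that clade.
All ingroup taxa share the derived state 'no' for III; it defines the ingroup but does not resolve relationships within it.
Most parsimonious ingroup topology: ((Lineage K,(Lineage C,Lineage M)),Lineage A).
Changes per character on this tree: I: 1; II: 1; III: 1.
Total = 3.

3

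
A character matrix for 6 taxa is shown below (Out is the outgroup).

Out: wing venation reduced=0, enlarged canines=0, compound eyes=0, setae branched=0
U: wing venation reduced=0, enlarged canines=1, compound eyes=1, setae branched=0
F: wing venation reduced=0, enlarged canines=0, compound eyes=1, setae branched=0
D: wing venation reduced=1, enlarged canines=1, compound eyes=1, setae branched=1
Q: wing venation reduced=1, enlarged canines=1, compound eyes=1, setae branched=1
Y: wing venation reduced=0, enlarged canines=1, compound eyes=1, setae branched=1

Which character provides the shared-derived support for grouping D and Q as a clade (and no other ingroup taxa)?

The outgroup has state '0' for every character, so '1' is the derived state throughout.
wing venation reduced (derived state '1') is shared by D and Q — a synapomorphy uniting that clade.
Only D, Q, U, and Y show the derived state '1' for enlarged canines, supporting them as a clade.
All ingroup taxa share the derived state '1' for compound eyes; it defines the ingroup but does not resolve relationships within it.
setae branched (derived state '1') is shared by D, Q, and Y — a synapomorphy uniting that clade.
Most parsimonious ingroup topology: ((U,((D,Q),Y)),F).
The clade {D, Q} is supported by wing venation reduced: its derived state '1' occurs in exactly those taxa and in no other taxon (including the outgroup).

wing venation reduced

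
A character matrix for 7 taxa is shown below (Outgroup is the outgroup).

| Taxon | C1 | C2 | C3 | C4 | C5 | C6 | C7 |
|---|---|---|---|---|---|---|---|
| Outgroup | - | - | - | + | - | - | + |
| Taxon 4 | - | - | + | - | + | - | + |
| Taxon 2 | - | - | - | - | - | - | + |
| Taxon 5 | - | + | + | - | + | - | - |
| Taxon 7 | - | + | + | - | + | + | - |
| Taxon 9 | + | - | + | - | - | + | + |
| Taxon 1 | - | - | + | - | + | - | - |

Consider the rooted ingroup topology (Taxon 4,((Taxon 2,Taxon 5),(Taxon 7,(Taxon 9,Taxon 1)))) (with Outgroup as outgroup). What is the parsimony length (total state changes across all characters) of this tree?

14

Map each character onto (Taxon 4,((Taxon 2,Taxon 5),(Taxon 7,(Taxon 9,Taxon 1)))) (rooted by Outgroup) and count the minimum state changes it requires (Fitch parsimony):
C1: 1; C2: 2; C3: 2; C4: 1; C5: 3; C6: 2; C7: 3.
Total tree length = 14.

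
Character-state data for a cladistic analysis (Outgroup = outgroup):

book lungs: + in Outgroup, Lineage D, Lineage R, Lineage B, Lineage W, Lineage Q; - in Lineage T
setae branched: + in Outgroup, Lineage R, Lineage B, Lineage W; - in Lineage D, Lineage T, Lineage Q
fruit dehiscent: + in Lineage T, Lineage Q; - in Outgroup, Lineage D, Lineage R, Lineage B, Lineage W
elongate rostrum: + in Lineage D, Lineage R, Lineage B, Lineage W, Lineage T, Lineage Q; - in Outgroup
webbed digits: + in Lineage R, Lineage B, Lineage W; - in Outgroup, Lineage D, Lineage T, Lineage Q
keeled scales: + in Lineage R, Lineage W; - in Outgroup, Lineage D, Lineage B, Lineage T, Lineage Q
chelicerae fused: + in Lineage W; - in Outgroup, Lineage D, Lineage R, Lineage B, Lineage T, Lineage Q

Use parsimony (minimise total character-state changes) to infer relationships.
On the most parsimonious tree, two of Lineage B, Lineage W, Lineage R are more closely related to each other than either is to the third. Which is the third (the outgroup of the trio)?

Character polarity is set by the outgroup: the derived state is whichever differs from the outgroup's state, so for book lungs, setae branched the derived state is '-', and for the remaining characters it is '+'.
book lungs: derived state '-' in Lineage T only — an autapomorphy, so it tells us nothing about relationships among taxa.
setae branched: derived state '-' in Lineage D, Lineage Q, and Lineage T only — synapomorphy for {Lineage D, Lineage Q, Lineage T}.
fruit dehiscent: derived state '+' in Lineage Q and Lineage T only — synapomorphy for {Lineage Q, Lineage T}.
elongate rostrum (derived state '+') is shared by all ingroup taxa — unites the whole ingroup.
webbed digits (derived state '+') is shared by Lineage B, Lineage R, and Lineage W — a synapomorphy uniting that clade.
keeled scales (derived state '+') is shared by Lineage R and Lineage W — a synapomorphy uniting that clade.
chelicerae fused (derived state '+') is unique to Lineage W (autapomorphy; uninformative for grouping).
Most parsimonious ingroup topology: ((Lineage D,(Lineage T,Lineage Q)),((Lineage R,Lineage W),Lineage B)).
Lineage R and Lineage W share a more recent common ancestor with each other than either does with Lineage B, so Lineage B is the least closely related of the three.

Lineage B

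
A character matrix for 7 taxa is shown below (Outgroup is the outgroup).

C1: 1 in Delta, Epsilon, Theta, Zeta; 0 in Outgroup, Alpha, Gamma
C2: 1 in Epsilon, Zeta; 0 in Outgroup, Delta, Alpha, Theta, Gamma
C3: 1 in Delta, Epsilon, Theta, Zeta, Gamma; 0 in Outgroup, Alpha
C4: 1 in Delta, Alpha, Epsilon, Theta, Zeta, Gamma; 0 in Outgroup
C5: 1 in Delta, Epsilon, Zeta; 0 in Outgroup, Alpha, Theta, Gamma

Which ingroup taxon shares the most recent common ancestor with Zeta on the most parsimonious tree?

Epsilon

The outgroup has state '0' for every character, so '1' is the derived state throughout.
C1: derived state '1' in Delta, Epsilon, Theta, and Zeta only — synapomorphy for {Delta, Epsilon, Theta, Zeta}.
Only Epsilon and Zeta show the derived state '1' for C2, supporting them as a clade.
C3: derived state '1' in Delta, Epsilon, Gamma, Theta, and Zeta only — synapomorphy for {Delta, Epsilon, Gamma, Theta, Zeta}.
All ingroup taxa share the derived state '1' for C4; it defines the ingroup but does not resolve relationships within it.
C5 (derived state '1') is shared by Delta, Epsilon, and Zeta — a synapomorphy uniting that clade.
Most parsimonious ingroup topology: ((((Delta,(Epsilon,Zeta)),Theta),Gamma),Alpha).
Zeta and Epsilon form a cherry on this tree, so they are sister taxa.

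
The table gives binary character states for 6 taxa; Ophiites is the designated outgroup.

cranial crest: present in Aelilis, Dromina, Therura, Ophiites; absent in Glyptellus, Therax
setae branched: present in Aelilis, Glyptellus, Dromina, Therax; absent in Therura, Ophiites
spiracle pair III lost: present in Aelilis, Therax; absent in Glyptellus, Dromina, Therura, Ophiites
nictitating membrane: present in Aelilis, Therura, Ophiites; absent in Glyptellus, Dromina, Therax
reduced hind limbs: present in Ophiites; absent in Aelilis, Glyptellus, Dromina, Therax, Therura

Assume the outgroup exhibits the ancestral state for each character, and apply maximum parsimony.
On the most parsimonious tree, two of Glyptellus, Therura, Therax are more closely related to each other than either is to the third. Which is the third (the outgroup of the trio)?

Therura

Character polarity is set by the outgroup: the derived state is whichever differs from the outgroup's state, so for cranial crest, nictitating membrane, reduced hind limbs the derived state is 'absent', and for the remaining characters it is 'present'.
cranial crest: derived state 'absent' in Glyptellus and Therax only — synapomorphy for {Glyptellus, Therax}.
setae branched: derived state 'present' in Aelilis, Dromina, Glyptellus, and Therax only — synapomorphy for {Aelilis, Dromina, Glyptellus, Therax}.
spiracle pair III lost (state 'present') occurs in Aelilis and Therax but conflicts with the nesting implied by the other characters — most parsimoniously interpreted as homoplasy.
nictitating membrane (derived state 'absent') is shared by Dromina, Glyptellus, and Therax — a synapomorphy uniting that clade.
All ingroup taxa share the derived state 'absent' for reduced hind limbs; it defines the ingroup but does not resolve relationships within it.
Most parsimonious ingroup topology: ((Aelilis,(Dromina,(Therax,Glyptellus))),Therura).
Therax and Glyptellus share a more recent common ancestor with each other than either does with Therura, so Therura is the least closely related of the three.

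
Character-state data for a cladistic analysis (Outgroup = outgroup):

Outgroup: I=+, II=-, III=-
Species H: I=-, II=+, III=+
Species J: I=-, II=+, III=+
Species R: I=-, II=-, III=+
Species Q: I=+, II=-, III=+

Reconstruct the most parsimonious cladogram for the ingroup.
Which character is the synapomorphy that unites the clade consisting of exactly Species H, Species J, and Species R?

I

Character polarity is set by the outgroup: the derived state is whichever differs from the outgroup's state, so for I the derived state is '-', and for the remaining characters it is '+'.
I (derived state '-') is shared by Species H, Species J, and Species R — a synapomorphy uniting that clade.
II (derived state '+') is shared by Species H and Species J — a synapomorphy uniting that clade.
III (derived state '+') is shared by all ingroup taxa — unites the whole ingroup.
Most parsimonious ingroup topology: (((Species H,Species J),Species R),Species Q).
The clade {Species H, Species J, Species R} is supported by I: its derived state '-' occurs in exactly those taxa and in no other taxon (including the outgroup).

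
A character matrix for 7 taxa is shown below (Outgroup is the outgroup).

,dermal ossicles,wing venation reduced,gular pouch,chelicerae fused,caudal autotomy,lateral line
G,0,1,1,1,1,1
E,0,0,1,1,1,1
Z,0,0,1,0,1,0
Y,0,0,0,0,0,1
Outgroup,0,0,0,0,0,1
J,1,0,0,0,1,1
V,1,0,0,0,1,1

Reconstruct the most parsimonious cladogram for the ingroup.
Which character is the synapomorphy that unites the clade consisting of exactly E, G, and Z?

gular pouch

Character polarity is set by the outgroup: the derived state is whichever differs from the outgroup's state, so for lateral line the derived state is '0', and for the remaining characters it is '1'.
dermal ossicles: derived state '1' in J and V only — synapomorphy for {J, V}.
wing venation reduced (derived state '1') is unique to G (autapomorphy; uninformative for grouping).
gular pouch: derived state '1' in E, G, and Z only — synapomorphy for {E, G, Z}.
chelicerae fused (derived state '1') is shared by E and G — a synapomorphy uniting that clade.
caudal autotomy (derived state '1') is shared by E, G, J, V, and Z — a synapomorphy uniting that clade.
lateral line: derived state '0' in Z only — an autapomorphy, so it tells us nothing about relationships among taxa.
Most parsimonious ingroup topology: ((((G,E),Z),(J,V)),Y).
The clade {E, G, Z} is supported by gular pouch: its derived state '1' occurs in exactly those taxa and in no other taxon (including the outgroup).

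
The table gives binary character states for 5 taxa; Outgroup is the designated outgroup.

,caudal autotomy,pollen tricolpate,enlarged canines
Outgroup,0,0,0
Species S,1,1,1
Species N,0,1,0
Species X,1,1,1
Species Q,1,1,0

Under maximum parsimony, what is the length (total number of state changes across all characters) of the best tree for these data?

The outgroup has state '0' for every character, so '1' is the derived state throughout.
caudal autotomy: derived state '1' in Species Q, Species S, and Species X only — synapomorphy for {Species Q, Species S, Species X}.
pollen tricolpate (derived state '1') is shared by all ingroup taxa — unites the whole ingroup.
Only Species S and Species X show the derived state '1' for enlarged canines, supporting them as a clade.
Most parsimonious ingroup topology: (((Species S,Species X),Species Q),Species N).
Changes per character on this tree: caudal autotomy: 1; pollen tricolpate: 1; enlarged canines: 1.
Total = 3.

3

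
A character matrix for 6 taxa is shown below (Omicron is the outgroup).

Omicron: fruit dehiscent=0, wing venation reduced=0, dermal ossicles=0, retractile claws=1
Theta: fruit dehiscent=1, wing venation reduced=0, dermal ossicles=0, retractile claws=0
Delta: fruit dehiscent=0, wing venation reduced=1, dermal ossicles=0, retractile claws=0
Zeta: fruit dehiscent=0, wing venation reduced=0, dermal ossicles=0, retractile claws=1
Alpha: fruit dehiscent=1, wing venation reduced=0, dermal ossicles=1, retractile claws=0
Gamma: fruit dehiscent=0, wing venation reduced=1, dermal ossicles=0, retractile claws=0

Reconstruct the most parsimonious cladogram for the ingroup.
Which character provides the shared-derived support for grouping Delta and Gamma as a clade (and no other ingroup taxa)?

wing venation reduced

Character polarity is set by the outgroup: the derived state is whichever differs from the outgroup's state, so for retractile claws the derived state is '0', and for the remaining characters it is '1'.
Only Alpha and Theta show the derived state '1' for fruit dehiscent, supporting them as a clade.
wing venation reduced (derived state '1') is shared by Delta and Gamma — a synapomorphy uniting that clade.
dermal ossicles (derived state '1') is unique to Alpha (autapomorphy; uninformative for grouping).
Only Alpha, Delta, Gamma, and Theta show the derived state '0' for retractile claws, supporting them as a clade.
Most parsimonious ingroup topology: (((Theta,Alpha),(Delta,Gamma)),Zeta).
The clade {Delta, Gamma} is supported by wing venation reduced: its derived state '1' occurs in exactly those taxa and in no other taxon (including the outgroup).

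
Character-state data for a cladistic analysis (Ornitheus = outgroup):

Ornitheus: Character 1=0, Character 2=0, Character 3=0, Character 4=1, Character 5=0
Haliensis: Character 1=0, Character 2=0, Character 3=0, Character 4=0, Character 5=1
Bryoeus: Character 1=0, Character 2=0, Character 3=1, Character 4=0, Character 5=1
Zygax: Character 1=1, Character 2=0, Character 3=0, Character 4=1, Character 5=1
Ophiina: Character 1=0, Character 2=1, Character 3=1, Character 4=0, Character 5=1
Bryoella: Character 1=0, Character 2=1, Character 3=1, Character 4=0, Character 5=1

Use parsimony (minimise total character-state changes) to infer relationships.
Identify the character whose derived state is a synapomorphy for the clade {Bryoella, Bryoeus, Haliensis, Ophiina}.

Character 4

Character polarity is set by the outgroup: the derived state is whichever differs from the outgroup's state, so for Character 4 the derived state is '0', and for the remaining characters it is '1'.
Character 1 (derived state '1') is unique to Zygax (autapomorphy; uninformative for grouping).
Only Bryoella and Ophiina show the derived state '1' for Character 2, supporting them as a clade.
Only Bryoella, Bryoeus, and Ophiina show the derived state '1' for Character 3, supporting them as a clade.
Only Bryoella, Bryoeus, Haliensis, and Ophiina show the derived state '0' for Character 4, supporting them as a clade.
All ingroup taxa share the derived state '1' for Character 5; it defines the ingroup but does not resolve relationships within it.
Most parsimonious ingroup topology: ((Haliensis,(Bryoeus,(Ophiina,Bryoella))),Zygax).
The clade {Bryoella, Bryoeus, Haliensis, Ophiina} is supported by Character 4: its derived state '0' occurs in exactly those taxa and in no other taxon (including the outgroup).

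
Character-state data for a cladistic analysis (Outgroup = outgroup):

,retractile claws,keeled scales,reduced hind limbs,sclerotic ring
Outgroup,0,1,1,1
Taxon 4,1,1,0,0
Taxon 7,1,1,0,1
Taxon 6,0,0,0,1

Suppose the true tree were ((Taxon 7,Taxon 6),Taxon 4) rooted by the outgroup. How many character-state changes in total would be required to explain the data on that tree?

5

Map each character onto ((Taxon 7,Taxon 6),Taxon 4) (rooted by Outgroup) and count the minimum state changes it requires (Fitch parsimony):
retractile claws: 2; keeled scales: 1; reduced hind limbs: 1; sclerotic ring: 1.
Total tree length = 5.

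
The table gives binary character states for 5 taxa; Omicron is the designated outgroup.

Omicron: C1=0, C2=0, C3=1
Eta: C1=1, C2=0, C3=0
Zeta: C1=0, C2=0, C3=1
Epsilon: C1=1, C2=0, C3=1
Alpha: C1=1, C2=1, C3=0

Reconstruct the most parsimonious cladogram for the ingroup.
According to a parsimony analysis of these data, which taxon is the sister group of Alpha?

Character polarity is set by the outgroup: the derived state is whichever differs from the outgroup's state, so for C3 the derived state is '0', and for the remaining characters it is '1'.
C1: derived state '1' in Alpha, Epsilon, and Eta only — synapomorphy for {Alpha, Epsilon, Eta}.
C2: derived state '1' in Alpha only — an autapomorphy, so it tells us nothing about relationships among taxa.
C3: derived state '0' in Alpha and Eta only — synapomorphy for {Alpha, Eta}.
Most parsimonious ingroup topology: (((Eta,Alpha),Epsilon),Zeta).
Alpha and Eta form a cherry on this tree, so they are sister taxa.

Eta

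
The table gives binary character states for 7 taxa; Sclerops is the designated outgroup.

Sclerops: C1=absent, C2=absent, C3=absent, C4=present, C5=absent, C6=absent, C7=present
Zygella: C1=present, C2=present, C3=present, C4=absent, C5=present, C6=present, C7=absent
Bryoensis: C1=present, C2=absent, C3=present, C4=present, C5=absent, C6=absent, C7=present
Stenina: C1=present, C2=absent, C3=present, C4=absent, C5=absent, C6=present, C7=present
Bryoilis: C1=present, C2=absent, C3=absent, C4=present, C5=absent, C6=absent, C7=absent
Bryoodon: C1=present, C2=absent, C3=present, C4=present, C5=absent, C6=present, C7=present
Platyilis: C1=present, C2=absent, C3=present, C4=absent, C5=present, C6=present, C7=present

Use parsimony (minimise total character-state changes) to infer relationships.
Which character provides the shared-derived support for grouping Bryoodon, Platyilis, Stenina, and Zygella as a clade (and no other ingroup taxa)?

Character polarity is set by the outgroup: the derived state is whichever differs from the outgroup's state, so for C4, C7 the derived state is 'absent', and for the remaining characters it is 'present'.
C1 (derived state 'present') is shared by all ingroup taxa — unites the whole ingroup.
C2 (derived state 'present') is unique to Zygella (autapomorphy; uninformative for grouping).
C3: derived state 'present' in Bryoensis, Bryoodon, Platyilis, Stenina, and Zygella only — synapomorphy for {Bryoensis, Bryoodon, Platyilis, Stenina, Zygella}.
C4 (derived state 'absent') is shared by Platyilis, Stenina, and Zygella — a synapomorphy uniting that clade.
C5: derived state 'present' in Platyilis and Zygella only — synapomorphy for {Platyilis, Zygella}.
Only Bryoodon, Platyilis, Stenina, and Zygella show the derived state 'present' for C6, supporting them as a clade.
C7 (state 'absent') occurs in Bryoilis and Zygella but conflicts with the nesting implied by the other characters — most parsimoniously interpreted as homoplasy.
Most parsimonious ingroup topology: (((((Zygella,Platyilis),Stenina),Bryoodon),Bryoensis),Bryoilis).
The clade {Bryoodon, Platyilis, Stenina, Zygella} is supported by C6: its derived state 'present' occurs in exactly those taxa and in no other taxon (including the outgroup).

C6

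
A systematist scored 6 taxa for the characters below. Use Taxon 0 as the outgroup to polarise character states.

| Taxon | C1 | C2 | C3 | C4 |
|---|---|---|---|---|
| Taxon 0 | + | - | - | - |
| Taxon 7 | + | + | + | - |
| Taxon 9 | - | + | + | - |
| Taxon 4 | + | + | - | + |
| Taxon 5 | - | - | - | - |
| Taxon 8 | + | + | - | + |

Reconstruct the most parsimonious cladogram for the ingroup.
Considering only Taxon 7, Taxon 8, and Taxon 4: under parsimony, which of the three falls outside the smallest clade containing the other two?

Character polarity is set by the outgroup: the derived state is whichever differs from the outgroup's state, so for C1 the derived state is '-', and for the remaining characters it is '+'.
C1 groups Taxon 5 and Taxon 9, which is incompatible with the clades supported by the remaining characters; treating it as convergent (homoplasy) costs fewer steps than any alternative tree.
C2 (derived state '+') is shared by Taxon 4, Taxon 7, Taxon 8, and Taxon 9 — a synapomorphy uniting that clade.
Only Taxon 7 and Taxon 9 show the derived state '+' for C3, supporting them as a clade.
C4 (derived state '+') is shared by Taxon 4 and Taxon 8 — a synapomorphy uniting that clade.
Most parsimonious ingroup topology: (((Taxon 7,Taxon 9),(Taxon 4,Taxon 8)),Taxon 5).
Taxon 8 and Taxon 4 share a more recent common ancestor with each other than either does with Taxon 7, so Taxon 7 is the least closely related of the three.

Taxon 7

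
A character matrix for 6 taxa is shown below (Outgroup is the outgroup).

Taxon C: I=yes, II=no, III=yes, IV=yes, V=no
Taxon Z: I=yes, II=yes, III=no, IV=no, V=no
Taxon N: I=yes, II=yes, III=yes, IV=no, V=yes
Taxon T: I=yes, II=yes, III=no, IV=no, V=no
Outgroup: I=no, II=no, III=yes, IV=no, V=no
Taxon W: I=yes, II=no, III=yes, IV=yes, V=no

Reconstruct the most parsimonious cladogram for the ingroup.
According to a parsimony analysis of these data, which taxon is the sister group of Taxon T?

Character polarity is set by the outgroup: the derived state is whichever differs from the outgroup's state, so for III the derived state is 'no', and for the remaining characters it is 'yes'.
All ingroup taxa share the derived state 'yes' for I; it defines the ingroup but does not resolve relationships within it.
II: derived state 'yes' in Taxon N, Taxon T, and Taxon Z only — synapomorphy for {Taxon N, Taxon T, Taxon Z}.
Only Taxon T and Taxon Z show the derived state 'no' for III, supporting them as a clade.
IV (derived state 'yes') is shared by Taxon C and Taxon W — a synapomorphy uniting that clade.
V (derived state 'yes') is unique to Taxon N (autapomorphy; uninformative for grouping).
Most parsimonious ingroup topology: (((Taxon T,Taxon Z),Taxon N),(Taxon W,Taxon C)).
Taxon T and Taxon Z form a cherry on this tree, so they are sister taxa.

Taxon Z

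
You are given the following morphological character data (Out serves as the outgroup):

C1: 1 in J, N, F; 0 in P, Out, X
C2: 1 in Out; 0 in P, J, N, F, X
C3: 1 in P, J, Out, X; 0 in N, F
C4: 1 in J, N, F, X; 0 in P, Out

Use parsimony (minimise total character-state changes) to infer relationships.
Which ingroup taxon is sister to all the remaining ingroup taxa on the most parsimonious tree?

Character polarity is set by the outgroup: the derived state is whichever differs from the outgroup's state, so for C2, C3 the derived state is '0', and for the remaining characters it is '1'.
C1: derived state '1' in F, J, and N only — synapomorphy for {F, J, N}.
C2 (derived state '0') is shared by all ingroup taxa — unites the whole ingroup.
Only F and N show the derived state '0' for C3, supporting them as a clade.
C4 (derived state '1') is shared by F, J, N, and X — a synapomorphy uniting that clade.
Most parsimonious ingroup topology: ((((F,N),J),X),P).
P is sister to the clade containing all other ingroup taxa, so it is the earliest-diverging (most basal) ingroup lineage.

P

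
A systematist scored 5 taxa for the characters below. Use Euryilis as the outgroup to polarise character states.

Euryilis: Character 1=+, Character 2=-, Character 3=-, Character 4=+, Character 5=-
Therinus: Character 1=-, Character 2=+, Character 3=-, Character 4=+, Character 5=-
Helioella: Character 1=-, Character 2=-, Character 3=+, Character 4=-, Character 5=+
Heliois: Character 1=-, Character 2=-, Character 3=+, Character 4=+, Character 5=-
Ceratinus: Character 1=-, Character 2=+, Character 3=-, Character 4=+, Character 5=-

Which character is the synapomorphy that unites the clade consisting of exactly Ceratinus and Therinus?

Character polarity is set by the outgroup: the derived state is whichever differs from the outgroup's state, so for Character 1, Character 4 the derived state is '-', and for the remaining characters it is '+'.
Character 1 (derived state '-') is shared by all ingroup taxa — unites the whole ingroup.
Character 2 (derived state '+') is shared by Ceratinus and Therinus — a synapomorphy uniting that clade.
Character 3: derived state '+' in Helioella and Heliois only — synapomorphy for {Helioella, Heliois}.
Character 4 (derived state '-') is unique to Helioella (autapomorphy; uninformative for grouping).
Character 5 (derived state '+') is unique to Helioella (autapomorphy; uninformative for grouping).
Most parsimonious ingroup topology: ((Therinus,Ceratinus),(Helioella,Heliois)).
The clade {Ceratinus, Therinus} is supported by Character 2: its derived state '+' occurs in exactly those taxa and in no other taxon (including the outgroup).

Character 2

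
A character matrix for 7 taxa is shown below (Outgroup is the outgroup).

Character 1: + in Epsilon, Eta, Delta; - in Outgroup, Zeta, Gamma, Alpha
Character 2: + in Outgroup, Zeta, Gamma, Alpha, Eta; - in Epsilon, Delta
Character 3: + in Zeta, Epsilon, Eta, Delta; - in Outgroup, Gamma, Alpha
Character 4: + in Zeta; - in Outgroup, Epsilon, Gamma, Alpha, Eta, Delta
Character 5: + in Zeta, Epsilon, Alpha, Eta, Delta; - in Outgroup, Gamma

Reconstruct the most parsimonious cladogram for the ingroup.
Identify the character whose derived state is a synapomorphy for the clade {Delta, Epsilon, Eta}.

Character 1

Character polarity is set by the outgroup: the derived state is whichever differs from the outgroup's state, so for Character 2 the derived state is '-', and for the remaining characters it is '+'.
Character 1: derived state '+' in Delta, Epsilon, and Eta only — synapomorphy for {Delta, Epsilon, Eta}.
Only Delta and Epsilon show the derived state '-' for Character 2, supporting them as a clade.
Character 3: derived state '+' in Delta, Epsilon, Eta, and Zeta only — synapomorphy for {Delta, Epsilon, Eta, Zeta}.
Character 4 (derived state '+') is unique to Zeta (autapomorphy; uninformative for grouping).
Only Alpha, Delta, Epsilon, Eta, and Zeta show the derived state '+' for Character 5, supporting them as a clade.
Most parsimonious ingroup topology: (((Zeta,((Epsilon,Delta),Eta)),Alpha),Gamma).
The clade {Delta, Epsilon, Eta} is supported by Character 1: its derived state '+' occurs in exactly those taxa and in no other taxon (including the outgroup).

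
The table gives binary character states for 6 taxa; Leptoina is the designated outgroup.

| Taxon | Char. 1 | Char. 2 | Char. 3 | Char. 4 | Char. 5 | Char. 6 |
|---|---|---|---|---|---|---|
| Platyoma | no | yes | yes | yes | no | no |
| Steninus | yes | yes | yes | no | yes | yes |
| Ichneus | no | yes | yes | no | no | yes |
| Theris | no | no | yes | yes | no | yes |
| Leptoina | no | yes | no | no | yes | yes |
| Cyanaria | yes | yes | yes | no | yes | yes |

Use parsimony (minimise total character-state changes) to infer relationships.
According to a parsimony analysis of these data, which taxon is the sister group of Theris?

Character polarity is set by the outgroup: the derived state is whichever differs from the outgroup's state, so for Char. 2, Char. 5, Char. 6 the derived state is 'no', and for the remaining characters it is 'yes'.
Only Cyanaria and Steninus show the derived state 'yes' for Char. 1, supporting them as a clade.
Char. 2 (derived state 'no') is unique to Theris (autapomorphy; uninformative for grouping).
Char. 3 (derived state 'yes') is shared by all ingroup taxa — unites the whole ingroup.
Only Platyoma and Theris show the derived state 'yes' for Char. 4, supporting them as a clade.
Only Ichneus, Platyoma, and Theris show the derived state 'no' for Char. 5, supporting them as a clade.
Char. 6: derived state 'no' in Platyoma only — an autapomorphy, so it tells us nothing about relationships among taxa.
Most parsimonious ingroup topology: ((Steninus,Cyanaria),((Theris,Platyoma),Ichneus)).
Theris and Platyoma form a cherry on this tree, so they are sister taxa.

Platyoma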